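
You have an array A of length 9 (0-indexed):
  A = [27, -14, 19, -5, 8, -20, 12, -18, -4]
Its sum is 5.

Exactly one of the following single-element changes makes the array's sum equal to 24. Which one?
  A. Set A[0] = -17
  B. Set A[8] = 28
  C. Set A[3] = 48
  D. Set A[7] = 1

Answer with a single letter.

Option A: A[0] 27->-17, delta=-44, new_sum=5+(-44)=-39
Option B: A[8] -4->28, delta=32, new_sum=5+(32)=37
Option C: A[3] -5->48, delta=53, new_sum=5+(53)=58
Option D: A[7] -18->1, delta=19, new_sum=5+(19)=24 <-- matches target

Answer: D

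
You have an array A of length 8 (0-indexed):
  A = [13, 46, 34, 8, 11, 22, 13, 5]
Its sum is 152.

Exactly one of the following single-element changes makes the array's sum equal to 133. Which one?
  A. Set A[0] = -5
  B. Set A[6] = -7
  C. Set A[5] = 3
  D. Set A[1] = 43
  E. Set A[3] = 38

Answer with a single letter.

Option A: A[0] 13->-5, delta=-18, new_sum=152+(-18)=134
Option B: A[6] 13->-7, delta=-20, new_sum=152+(-20)=132
Option C: A[5] 22->3, delta=-19, new_sum=152+(-19)=133 <-- matches target
Option D: A[1] 46->43, delta=-3, new_sum=152+(-3)=149
Option E: A[3] 8->38, delta=30, new_sum=152+(30)=182

Answer: C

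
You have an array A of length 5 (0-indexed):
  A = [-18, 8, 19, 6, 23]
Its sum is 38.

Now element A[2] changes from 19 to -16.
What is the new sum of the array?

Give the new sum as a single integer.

Old value at index 2: 19
New value at index 2: -16
Delta = -16 - 19 = -35
New sum = old_sum + delta = 38 + (-35) = 3

Answer: 3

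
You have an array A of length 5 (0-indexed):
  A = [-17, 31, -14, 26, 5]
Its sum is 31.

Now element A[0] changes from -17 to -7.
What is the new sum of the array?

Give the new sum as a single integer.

Answer: 41

Derivation:
Old value at index 0: -17
New value at index 0: -7
Delta = -7 - -17 = 10
New sum = old_sum + delta = 31 + (10) = 41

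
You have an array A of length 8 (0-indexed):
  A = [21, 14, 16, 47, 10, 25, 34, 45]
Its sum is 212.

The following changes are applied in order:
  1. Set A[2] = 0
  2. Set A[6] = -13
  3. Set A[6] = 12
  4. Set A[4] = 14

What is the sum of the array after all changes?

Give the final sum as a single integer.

Answer: 178

Derivation:
Initial sum: 212
Change 1: A[2] 16 -> 0, delta = -16, sum = 196
Change 2: A[6] 34 -> -13, delta = -47, sum = 149
Change 3: A[6] -13 -> 12, delta = 25, sum = 174
Change 4: A[4] 10 -> 14, delta = 4, sum = 178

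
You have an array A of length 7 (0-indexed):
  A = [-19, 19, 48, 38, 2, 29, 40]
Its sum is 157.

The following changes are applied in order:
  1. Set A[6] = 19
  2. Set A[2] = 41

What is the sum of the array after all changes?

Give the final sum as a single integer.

Answer: 129

Derivation:
Initial sum: 157
Change 1: A[6] 40 -> 19, delta = -21, sum = 136
Change 2: A[2] 48 -> 41, delta = -7, sum = 129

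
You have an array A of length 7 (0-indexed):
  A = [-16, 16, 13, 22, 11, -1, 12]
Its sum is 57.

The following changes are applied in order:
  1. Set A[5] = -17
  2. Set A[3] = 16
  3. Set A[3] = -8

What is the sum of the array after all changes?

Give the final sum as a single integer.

Answer: 11

Derivation:
Initial sum: 57
Change 1: A[5] -1 -> -17, delta = -16, sum = 41
Change 2: A[3] 22 -> 16, delta = -6, sum = 35
Change 3: A[3] 16 -> -8, delta = -24, sum = 11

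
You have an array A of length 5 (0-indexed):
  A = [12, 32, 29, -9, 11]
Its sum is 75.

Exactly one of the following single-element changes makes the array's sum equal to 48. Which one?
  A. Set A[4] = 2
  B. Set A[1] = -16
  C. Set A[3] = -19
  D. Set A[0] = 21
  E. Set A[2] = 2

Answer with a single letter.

Answer: E

Derivation:
Option A: A[4] 11->2, delta=-9, new_sum=75+(-9)=66
Option B: A[1] 32->-16, delta=-48, new_sum=75+(-48)=27
Option C: A[3] -9->-19, delta=-10, new_sum=75+(-10)=65
Option D: A[0] 12->21, delta=9, new_sum=75+(9)=84
Option E: A[2] 29->2, delta=-27, new_sum=75+(-27)=48 <-- matches target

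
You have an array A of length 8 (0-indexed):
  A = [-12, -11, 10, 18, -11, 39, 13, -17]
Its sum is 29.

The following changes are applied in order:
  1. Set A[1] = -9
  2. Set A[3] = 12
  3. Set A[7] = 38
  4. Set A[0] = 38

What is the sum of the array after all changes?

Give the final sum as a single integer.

Initial sum: 29
Change 1: A[1] -11 -> -9, delta = 2, sum = 31
Change 2: A[3] 18 -> 12, delta = -6, sum = 25
Change 3: A[7] -17 -> 38, delta = 55, sum = 80
Change 4: A[0] -12 -> 38, delta = 50, sum = 130

Answer: 130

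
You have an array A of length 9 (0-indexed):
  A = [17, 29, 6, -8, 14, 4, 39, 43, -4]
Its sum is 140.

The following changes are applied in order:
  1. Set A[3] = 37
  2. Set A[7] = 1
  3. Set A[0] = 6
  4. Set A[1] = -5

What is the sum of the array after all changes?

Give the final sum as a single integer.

Answer: 98

Derivation:
Initial sum: 140
Change 1: A[3] -8 -> 37, delta = 45, sum = 185
Change 2: A[7] 43 -> 1, delta = -42, sum = 143
Change 3: A[0] 17 -> 6, delta = -11, sum = 132
Change 4: A[1] 29 -> -5, delta = -34, sum = 98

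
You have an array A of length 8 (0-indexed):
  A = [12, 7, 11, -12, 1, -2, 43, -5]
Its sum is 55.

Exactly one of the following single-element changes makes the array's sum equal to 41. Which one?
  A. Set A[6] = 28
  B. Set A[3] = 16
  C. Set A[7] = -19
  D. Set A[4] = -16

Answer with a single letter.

Answer: C

Derivation:
Option A: A[6] 43->28, delta=-15, new_sum=55+(-15)=40
Option B: A[3] -12->16, delta=28, new_sum=55+(28)=83
Option C: A[7] -5->-19, delta=-14, new_sum=55+(-14)=41 <-- matches target
Option D: A[4] 1->-16, delta=-17, new_sum=55+(-17)=38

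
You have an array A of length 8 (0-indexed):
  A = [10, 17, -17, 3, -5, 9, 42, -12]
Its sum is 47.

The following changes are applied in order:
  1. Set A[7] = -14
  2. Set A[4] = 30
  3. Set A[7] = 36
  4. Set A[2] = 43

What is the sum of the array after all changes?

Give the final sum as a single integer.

Answer: 190

Derivation:
Initial sum: 47
Change 1: A[7] -12 -> -14, delta = -2, sum = 45
Change 2: A[4] -5 -> 30, delta = 35, sum = 80
Change 3: A[7] -14 -> 36, delta = 50, sum = 130
Change 4: A[2] -17 -> 43, delta = 60, sum = 190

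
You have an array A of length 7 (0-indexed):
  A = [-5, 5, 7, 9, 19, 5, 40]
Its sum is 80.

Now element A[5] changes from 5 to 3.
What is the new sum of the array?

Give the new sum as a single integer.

Old value at index 5: 5
New value at index 5: 3
Delta = 3 - 5 = -2
New sum = old_sum + delta = 80 + (-2) = 78

Answer: 78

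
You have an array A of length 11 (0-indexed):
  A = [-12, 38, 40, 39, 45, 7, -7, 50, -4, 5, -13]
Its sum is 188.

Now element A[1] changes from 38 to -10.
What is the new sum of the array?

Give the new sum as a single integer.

Answer: 140

Derivation:
Old value at index 1: 38
New value at index 1: -10
Delta = -10 - 38 = -48
New sum = old_sum + delta = 188 + (-48) = 140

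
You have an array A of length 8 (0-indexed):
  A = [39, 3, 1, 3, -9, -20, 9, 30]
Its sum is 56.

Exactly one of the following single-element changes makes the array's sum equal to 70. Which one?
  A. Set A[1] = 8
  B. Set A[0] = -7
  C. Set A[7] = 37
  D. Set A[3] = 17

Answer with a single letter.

Answer: D

Derivation:
Option A: A[1] 3->8, delta=5, new_sum=56+(5)=61
Option B: A[0] 39->-7, delta=-46, new_sum=56+(-46)=10
Option C: A[7] 30->37, delta=7, new_sum=56+(7)=63
Option D: A[3] 3->17, delta=14, new_sum=56+(14)=70 <-- matches target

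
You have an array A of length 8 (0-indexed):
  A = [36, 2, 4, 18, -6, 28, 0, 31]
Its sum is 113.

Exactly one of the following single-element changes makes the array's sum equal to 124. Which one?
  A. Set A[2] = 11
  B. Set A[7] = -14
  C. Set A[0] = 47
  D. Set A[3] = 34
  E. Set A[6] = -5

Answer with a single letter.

Option A: A[2] 4->11, delta=7, new_sum=113+(7)=120
Option B: A[7] 31->-14, delta=-45, new_sum=113+(-45)=68
Option C: A[0] 36->47, delta=11, new_sum=113+(11)=124 <-- matches target
Option D: A[3] 18->34, delta=16, new_sum=113+(16)=129
Option E: A[6] 0->-5, delta=-5, new_sum=113+(-5)=108

Answer: C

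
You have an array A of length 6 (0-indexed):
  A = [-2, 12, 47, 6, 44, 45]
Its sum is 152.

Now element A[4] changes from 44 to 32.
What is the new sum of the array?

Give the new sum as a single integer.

Old value at index 4: 44
New value at index 4: 32
Delta = 32 - 44 = -12
New sum = old_sum + delta = 152 + (-12) = 140

Answer: 140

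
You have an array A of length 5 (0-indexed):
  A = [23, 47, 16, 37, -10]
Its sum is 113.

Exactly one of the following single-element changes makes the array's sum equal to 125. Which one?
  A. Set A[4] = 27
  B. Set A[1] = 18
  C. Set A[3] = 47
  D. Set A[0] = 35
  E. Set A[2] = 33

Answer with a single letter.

Answer: D

Derivation:
Option A: A[4] -10->27, delta=37, new_sum=113+(37)=150
Option B: A[1] 47->18, delta=-29, new_sum=113+(-29)=84
Option C: A[3] 37->47, delta=10, new_sum=113+(10)=123
Option D: A[0] 23->35, delta=12, new_sum=113+(12)=125 <-- matches target
Option E: A[2] 16->33, delta=17, new_sum=113+(17)=130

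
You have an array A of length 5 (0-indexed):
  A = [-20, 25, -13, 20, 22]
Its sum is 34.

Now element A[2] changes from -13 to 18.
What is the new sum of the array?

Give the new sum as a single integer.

Old value at index 2: -13
New value at index 2: 18
Delta = 18 - -13 = 31
New sum = old_sum + delta = 34 + (31) = 65

Answer: 65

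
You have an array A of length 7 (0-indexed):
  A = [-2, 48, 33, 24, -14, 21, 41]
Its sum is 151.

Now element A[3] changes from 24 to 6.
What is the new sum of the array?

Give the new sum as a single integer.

Old value at index 3: 24
New value at index 3: 6
Delta = 6 - 24 = -18
New sum = old_sum + delta = 151 + (-18) = 133

Answer: 133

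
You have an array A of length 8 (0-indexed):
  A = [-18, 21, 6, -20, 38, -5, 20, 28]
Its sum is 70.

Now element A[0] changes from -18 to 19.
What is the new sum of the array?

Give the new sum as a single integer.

Old value at index 0: -18
New value at index 0: 19
Delta = 19 - -18 = 37
New sum = old_sum + delta = 70 + (37) = 107

Answer: 107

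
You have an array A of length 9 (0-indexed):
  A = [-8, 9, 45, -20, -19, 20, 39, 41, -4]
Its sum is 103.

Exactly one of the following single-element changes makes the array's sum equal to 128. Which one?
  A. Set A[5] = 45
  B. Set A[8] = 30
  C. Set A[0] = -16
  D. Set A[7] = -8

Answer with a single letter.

Answer: A

Derivation:
Option A: A[5] 20->45, delta=25, new_sum=103+(25)=128 <-- matches target
Option B: A[8] -4->30, delta=34, new_sum=103+(34)=137
Option C: A[0] -8->-16, delta=-8, new_sum=103+(-8)=95
Option D: A[7] 41->-8, delta=-49, new_sum=103+(-49)=54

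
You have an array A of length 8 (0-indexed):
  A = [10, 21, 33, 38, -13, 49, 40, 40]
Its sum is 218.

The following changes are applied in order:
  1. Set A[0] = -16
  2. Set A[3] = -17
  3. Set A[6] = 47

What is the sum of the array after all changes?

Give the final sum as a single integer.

Initial sum: 218
Change 1: A[0] 10 -> -16, delta = -26, sum = 192
Change 2: A[3] 38 -> -17, delta = -55, sum = 137
Change 3: A[6] 40 -> 47, delta = 7, sum = 144

Answer: 144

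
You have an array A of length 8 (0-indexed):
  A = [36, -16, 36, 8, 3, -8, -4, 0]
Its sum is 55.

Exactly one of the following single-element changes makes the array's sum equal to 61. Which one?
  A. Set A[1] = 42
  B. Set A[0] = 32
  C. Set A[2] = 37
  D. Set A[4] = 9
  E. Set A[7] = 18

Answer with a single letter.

Answer: D

Derivation:
Option A: A[1] -16->42, delta=58, new_sum=55+(58)=113
Option B: A[0] 36->32, delta=-4, new_sum=55+(-4)=51
Option C: A[2] 36->37, delta=1, new_sum=55+(1)=56
Option D: A[4] 3->9, delta=6, new_sum=55+(6)=61 <-- matches target
Option E: A[7] 0->18, delta=18, new_sum=55+(18)=73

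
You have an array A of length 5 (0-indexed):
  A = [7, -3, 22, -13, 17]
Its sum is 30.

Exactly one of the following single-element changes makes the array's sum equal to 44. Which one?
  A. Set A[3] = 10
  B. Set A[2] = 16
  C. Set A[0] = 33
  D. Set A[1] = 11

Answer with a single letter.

Answer: D

Derivation:
Option A: A[3] -13->10, delta=23, new_sum=30+(23)=53
Option B: A[2] 22->16, delta=-6, new_sum=30+(-6)=24
Option C: A[0] 7->33, delta=26, new_sum=30+(26)=56
Option D: A[1] -3->11, delta=14, new_sum=30+(14)=44 <-- matches target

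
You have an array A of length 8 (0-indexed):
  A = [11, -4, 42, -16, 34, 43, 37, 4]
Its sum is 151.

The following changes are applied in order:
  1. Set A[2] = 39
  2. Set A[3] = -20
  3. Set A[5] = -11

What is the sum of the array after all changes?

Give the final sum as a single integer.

Answer: 90

Derivation:
Initial sum: 151
Change 1: A[2] 42 -> 39, delta = -3, sum = 148
Change 2: A[3] -16 -> -20, delta = -4, sum = 144
Change 3: A[5] 43 -> -11, delta = -54, sum = 90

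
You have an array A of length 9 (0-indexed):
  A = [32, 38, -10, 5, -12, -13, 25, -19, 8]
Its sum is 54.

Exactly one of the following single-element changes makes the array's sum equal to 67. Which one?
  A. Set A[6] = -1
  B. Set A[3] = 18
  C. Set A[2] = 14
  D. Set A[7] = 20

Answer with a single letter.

Option A: A[6] 25->-1, delta=-26, new_sum=54+(-26)=28
Option B: A[3] 5->18, delta=13, new_sum=54+(13)=67 <-- matches target
Option C: A[2] -10->14, delta=24, new_sum=54+(24)=78
Option D: A[7] -19->20, delta=39, new_sum=54+(39)=93

Answer: B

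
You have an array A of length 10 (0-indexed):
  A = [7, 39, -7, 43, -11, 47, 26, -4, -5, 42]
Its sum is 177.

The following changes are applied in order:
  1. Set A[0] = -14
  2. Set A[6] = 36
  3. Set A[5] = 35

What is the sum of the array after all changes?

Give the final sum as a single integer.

Answer: 154

Derivation:
Initial sum: 177
Change 1: A[0] 7 -> -14, delta = -21, sum = 156
Change 2: A[6] 26 -> 36, delta = 10, sum = 166
Change 3: A[5] 47 -> 35, delta = -12, sum = 154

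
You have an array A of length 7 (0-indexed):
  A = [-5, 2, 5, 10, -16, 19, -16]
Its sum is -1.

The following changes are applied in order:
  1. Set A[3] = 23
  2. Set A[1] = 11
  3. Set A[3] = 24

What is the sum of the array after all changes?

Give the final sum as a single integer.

Initial sum: -1
Change 1: A[3] 10 -> 23, delta = 13, sum = 12
Change 2: A[1] 2 -> 11, delta = 9, sum = 21
Change 3: A[3] 23 -> 24, delta = 1, sum = 22

Answer: 22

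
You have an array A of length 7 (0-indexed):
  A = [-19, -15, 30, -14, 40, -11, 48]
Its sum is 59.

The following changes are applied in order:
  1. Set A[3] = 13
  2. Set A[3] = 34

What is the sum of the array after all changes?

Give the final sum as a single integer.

Answer: 107

Derivation:
Initial sum: 59
Change 1: A[3] -14 -> 13, delta = 27, sum = 86
Change 2: A[3] 13 -> 34, delta = 21, sum = 107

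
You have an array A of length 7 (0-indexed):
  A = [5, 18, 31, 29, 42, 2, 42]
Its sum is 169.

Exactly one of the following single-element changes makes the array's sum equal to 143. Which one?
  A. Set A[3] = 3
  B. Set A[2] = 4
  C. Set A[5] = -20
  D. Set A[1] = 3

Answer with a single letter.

Answer: A

Derivation:
Option A: A[3] 29->3, delta=-26, new_sum=169+(-26)=143 <-- matches target
Option B: A[2] 31->4, delta=-27, new_sum=169+(-27)=142
Option C: A[5] 2->-20, delta=-22, new_sum=169+(-22)=147
Option D: A[1] 18->3, delta=-15, new_sum=169+(-15)=154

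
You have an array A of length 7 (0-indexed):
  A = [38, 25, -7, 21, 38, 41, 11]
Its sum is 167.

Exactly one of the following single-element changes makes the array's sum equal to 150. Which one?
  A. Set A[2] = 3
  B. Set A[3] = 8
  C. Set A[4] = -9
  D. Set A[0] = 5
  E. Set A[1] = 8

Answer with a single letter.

Option A: A[2] -7->3, delta=10, new_sum=167+(10)=177
Option B: A[3] 21->8, delta=-13, new_sum=167+(-13)=154
Option C: A[4] 38->-9, delta=-47, new_sum=167+(-47)=120
Option D: A[0] 38->5, delta=-33, new_sum=167+(-33)=134
Option E: A[1] 25->8, delta=-17, new_sum=167+(-17)=150 <-- matches target

Answer: E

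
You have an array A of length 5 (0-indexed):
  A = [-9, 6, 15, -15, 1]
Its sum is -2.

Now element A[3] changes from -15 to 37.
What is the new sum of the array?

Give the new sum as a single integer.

Old value at index 3: -15
New value at index 3: 37
Delta = 37 - -15 = 52
New sum = old_sum + delta = -2 + (52) = 50

Answer: 50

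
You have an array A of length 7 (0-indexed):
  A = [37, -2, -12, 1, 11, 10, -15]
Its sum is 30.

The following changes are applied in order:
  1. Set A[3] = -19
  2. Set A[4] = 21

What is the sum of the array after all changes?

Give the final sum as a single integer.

Answer: 20

Derivation:
Initial sum: 30
Change 1: A[3] 1 -> -19, delta = -20, sum = 10
Change 2: A[4] 11 -> 21, delta = 10, sum = 20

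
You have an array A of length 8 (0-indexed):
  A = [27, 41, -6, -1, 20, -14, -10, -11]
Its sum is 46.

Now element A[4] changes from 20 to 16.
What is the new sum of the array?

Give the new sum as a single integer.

Answer: 42

Derivation:
Old value at index 4: 20
New value at index 4: 16
Delta = 16 - 20 = -4
New sum = old_sum + delta = 46 + (-4) = 42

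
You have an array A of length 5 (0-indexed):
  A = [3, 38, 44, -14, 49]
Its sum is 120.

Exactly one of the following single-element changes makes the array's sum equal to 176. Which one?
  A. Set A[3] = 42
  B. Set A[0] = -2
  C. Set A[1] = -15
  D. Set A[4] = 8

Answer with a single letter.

Answer: A

Derivation:
Option A: A[3] -14->42, delta=56, new_sum=120+(56)=176 <-- matches target
Option B: A[0] 3->-2, delta=-5, new_sum=120+(-5)=115
Option C: A[1] 38->-15, delta=-53, new_sum=120+(-53)=67
Option D: A[4] 49->8, delta=-41, new_sum=120+(-41)=79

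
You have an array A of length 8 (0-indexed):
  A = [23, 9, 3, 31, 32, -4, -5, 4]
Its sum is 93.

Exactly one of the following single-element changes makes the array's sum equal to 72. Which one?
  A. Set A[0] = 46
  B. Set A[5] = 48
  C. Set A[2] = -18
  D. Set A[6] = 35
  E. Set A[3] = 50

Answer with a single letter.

Answer: C

Derivation:
Option A: A[0] 23->46, delta=23, new_sum=93+(23)=116
Option B: A[5] -4->48, delta=52, new_sum=93+(52)=145
Option C: A[2] 3->-18, delta=-21, new_sum=93+(-21)=72 <-- matches target
Option D: A[6] -5->35, delta=40, new_sum=93+(40)=133
Option E: A[3] 31->50, delta=19, new_sum=93+(19)=112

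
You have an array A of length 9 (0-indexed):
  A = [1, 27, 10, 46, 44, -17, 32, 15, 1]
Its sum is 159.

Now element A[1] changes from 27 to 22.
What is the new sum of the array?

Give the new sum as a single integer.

Old value at index 1: 27
New value at index 1: 22
Delta = 22 - 27 = -5
New sum = old_sum + delta = 159 + (-5) = 154

Answer: 154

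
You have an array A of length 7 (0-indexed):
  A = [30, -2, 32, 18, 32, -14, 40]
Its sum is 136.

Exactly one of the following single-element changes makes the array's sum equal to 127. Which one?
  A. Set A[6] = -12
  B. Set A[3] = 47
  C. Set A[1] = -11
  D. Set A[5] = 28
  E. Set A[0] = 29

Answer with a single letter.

Answer: C

Derivation:
Option A: A[6] 40->-12, delta=-52, new_sum=136+(-52)=84
Option B: A[3] 18->47, delta=29, new_sum=136+(29)=165
Option C: A[1] -2->-11, delta=-9, new_sum=136+(-9)=127 <-- matches target
Option D: A[5] -14->28, delta=42, new_sum=136+(42)=178
Option E: A[0] 30->29, delta=-1, new_sum=136+(-1)=135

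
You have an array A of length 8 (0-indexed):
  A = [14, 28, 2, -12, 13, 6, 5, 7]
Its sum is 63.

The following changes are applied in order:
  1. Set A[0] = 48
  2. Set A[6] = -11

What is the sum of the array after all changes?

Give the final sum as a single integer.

Initial sum: 63
Change 1: A[0] 14 -> 48, delta = 34, sum = 97
Change 2: A[6] 5 -> -11, delta = -16, sum = 81

Answer: 81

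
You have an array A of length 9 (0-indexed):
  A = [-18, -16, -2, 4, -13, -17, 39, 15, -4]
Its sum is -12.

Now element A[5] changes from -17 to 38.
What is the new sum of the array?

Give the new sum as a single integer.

Answer: 43

Derivation:
Old value at index 5: -17
New value at index 5: 38
Delta = 38 - -17 = 55
New sum = old_sum + delta = -12 + (55) = 43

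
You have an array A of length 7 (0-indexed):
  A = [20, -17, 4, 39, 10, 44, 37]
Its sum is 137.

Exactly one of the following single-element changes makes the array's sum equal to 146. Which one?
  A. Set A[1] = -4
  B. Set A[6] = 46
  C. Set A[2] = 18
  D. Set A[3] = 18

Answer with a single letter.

Option A: A[1] -17->-4, delta=13, new_sum=137+(13)=150
Option B: A[6] 37->46, delta=9, new_sum=137+(9)=146 <-- matches target
Option C: A[2] 4->18, delta=14, new_sum=137+(14)=151
Option D: A[3] 39->18, delta=-21, new_sum=137+(-21)=116

Answer: B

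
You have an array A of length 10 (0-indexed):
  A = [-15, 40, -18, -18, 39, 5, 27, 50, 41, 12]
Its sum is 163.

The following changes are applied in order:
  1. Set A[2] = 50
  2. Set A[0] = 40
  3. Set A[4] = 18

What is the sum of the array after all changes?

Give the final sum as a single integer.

Answer: 265

Derivation:
Initial sum: 163
Change 1: A[2] -18 -> 50, delta = 68, sum = 231
Change 2: A[0] -15 -> 40, delta = 55, sum = 286
Change 3: A[4] 39 -> 18, delta = -21, sum = 265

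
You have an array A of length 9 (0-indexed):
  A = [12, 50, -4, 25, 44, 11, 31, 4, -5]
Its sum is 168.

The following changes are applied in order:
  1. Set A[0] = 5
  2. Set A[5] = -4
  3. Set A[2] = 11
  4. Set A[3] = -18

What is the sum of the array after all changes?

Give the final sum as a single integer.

Answer: 118

Derivation:
Initial sum: 168
Change 1: A[0] 12 -> 5, delta = -7, sum = 161
Change 2: A[5] 11 -> -4, delta = -15, sum = 146
Change 3: A[2] -4 -> 11, delta = 15, sum = 161
Change 4: A[3] 25 -> -18, delta = -43, sum = 118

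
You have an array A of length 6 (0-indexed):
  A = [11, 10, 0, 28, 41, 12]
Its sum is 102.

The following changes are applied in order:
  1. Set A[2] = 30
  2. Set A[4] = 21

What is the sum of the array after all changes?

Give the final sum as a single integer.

Answer: 112

Derivation:
Initial sum: 102
Change 1: A[2] 0 -> 30, delta = 30, sum = 132
Change 2: A[4] 41 -> 21, delta = -20, sum = 112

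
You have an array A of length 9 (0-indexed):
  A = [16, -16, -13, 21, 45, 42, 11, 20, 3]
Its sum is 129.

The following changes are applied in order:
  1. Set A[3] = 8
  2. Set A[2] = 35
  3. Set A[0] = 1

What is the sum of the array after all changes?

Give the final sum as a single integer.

Initial sum: 129
Change 1: A[3] 21 -> 8, delta = -13, sum = 116
Change 2: A[2] -13 -> 35, delta = 48, sum = 164
Change 3: A[0] 16 -> 1, delta = -15, sum = 149

Answer: 149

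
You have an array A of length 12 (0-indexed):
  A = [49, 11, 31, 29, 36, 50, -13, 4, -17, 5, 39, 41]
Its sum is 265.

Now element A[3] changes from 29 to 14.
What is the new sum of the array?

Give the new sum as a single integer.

Old value at index 3: 29
New value at index 3: 14
Delta = 14 - 29 = -15
New sum = old_sum + delta = 265 + (-15) = 250

Answer: 250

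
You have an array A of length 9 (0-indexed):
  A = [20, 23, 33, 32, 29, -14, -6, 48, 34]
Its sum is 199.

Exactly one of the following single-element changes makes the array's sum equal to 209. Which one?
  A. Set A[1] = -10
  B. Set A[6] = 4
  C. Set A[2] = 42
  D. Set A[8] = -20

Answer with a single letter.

Option A: A[1] 23->-10, delta=-33, new_sum=199+(-33)=166
Option B: A[6] -6->4, delta=10, new_sum=199+(10)=209 <-- matches target
Option C: A[2] 33->42, delta=9, new_sum=199+(9)=208
Option D: A[8] 34->-20, delta=-54, new_sum=199+(-54)=145

Answer: B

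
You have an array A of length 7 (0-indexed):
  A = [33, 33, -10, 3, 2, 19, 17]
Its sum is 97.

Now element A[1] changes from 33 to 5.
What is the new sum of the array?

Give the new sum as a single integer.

Answer: 69

Derivation:
Old value at index 1: 33
New value at index 1: 5
Delta = 5 - 33 = -28
New sum = old_sum + delta = 97 + (-28) = 69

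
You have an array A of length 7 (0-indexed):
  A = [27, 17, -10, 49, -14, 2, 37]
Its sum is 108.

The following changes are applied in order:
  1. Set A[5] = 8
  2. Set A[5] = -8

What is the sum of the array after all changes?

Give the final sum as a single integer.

Answer: 98

Derivation:
Initial sum: 108
Change 1: A[5] 2 -> 8, delta = 6, sum = 114
Change 2: A[5] 8 -> -8, delta = -16, sum = 98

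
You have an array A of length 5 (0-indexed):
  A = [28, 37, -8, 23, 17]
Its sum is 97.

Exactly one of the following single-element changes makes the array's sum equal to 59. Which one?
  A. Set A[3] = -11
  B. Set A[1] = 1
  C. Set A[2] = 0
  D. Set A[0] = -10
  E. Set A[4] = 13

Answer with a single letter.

Answer: D

Derivation:
Option A: A[3] 23->-11, delta=-34, new_sum=97+(-34)=63
Option B: A[1] 37->1, delta=-36, new_sum=97+(-36)=61
Option C: A[2] -8->0, delta=8, new_sum=97+(8)=105
Option D: A[0] 28->-10, delta=-38, new_sum=97+(-38)=59 <-- matches target
Option E: A[4] 17->13, delta=-4, new_sum=97+(-4)=93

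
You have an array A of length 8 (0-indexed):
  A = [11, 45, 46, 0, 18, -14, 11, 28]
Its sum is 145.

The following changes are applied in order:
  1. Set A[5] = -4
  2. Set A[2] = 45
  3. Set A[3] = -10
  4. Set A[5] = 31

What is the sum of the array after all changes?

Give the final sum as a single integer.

Answer: 179

Derivation:
Initial sum: 145
Change 1: A[5] -14 -> -4, delta = 10, sum = 155
Change 2: A[2] 46 -> 45, delta = -1, sum = 154
Change 3: A[3] 0 -> -10, delta = -10, sum = 144
Change 4: A[5] -4 -> 31, delta = 35, sum = 179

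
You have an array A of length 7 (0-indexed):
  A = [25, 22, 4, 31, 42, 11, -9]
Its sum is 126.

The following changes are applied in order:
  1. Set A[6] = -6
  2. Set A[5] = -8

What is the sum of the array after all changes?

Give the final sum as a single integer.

Answer: 110

Derivation:
Initial sum: 126
Change 1: A[6] -9 -> -6, delta = 3, sum = 129
Change 2: A[5] 11 -> -8, delta = -19, sum = 110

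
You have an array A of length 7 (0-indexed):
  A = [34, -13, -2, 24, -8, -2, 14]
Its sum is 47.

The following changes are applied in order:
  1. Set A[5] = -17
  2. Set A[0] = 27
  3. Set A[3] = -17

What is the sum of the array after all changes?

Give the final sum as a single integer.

Initial sum: 47
Change 1: A[5] -2 -> -17, delta = -15, sum = 32
Change 2: A[0] 34 -> 27, delta = -7, sum = 25
Change 3: A[3] 24 -> -17, delta = -41, sum = -16

Answer: -16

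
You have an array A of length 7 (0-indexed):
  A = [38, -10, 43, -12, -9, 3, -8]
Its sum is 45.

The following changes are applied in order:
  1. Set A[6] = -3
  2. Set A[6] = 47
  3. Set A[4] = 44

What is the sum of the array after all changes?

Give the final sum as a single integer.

Initial sum: 45
Change 1: A[6] -8 -> -3, delta = 5, sum = 50
Change 2: A[6] -3 -> 47, delta = 50, sum = 100
Change 3: A[4] -9 -> 44, delta = 53, sum = 153

Answer: 153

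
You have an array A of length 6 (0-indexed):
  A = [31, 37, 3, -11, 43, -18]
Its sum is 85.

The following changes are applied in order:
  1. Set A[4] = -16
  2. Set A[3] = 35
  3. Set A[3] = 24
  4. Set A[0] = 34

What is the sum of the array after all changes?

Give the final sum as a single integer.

Initial sum: 85
Change 1: A[4] 43 -> -16, delta = -59, sum = 26
Change 2: A[3] -11 -> 35, delta = 46, sum = 72
Change 3: A[3] 35 -> 24, delta = -11, sum = 61
Change 4: A[0] 31 -> 34, delta = 3, sum = 64

Answer: 64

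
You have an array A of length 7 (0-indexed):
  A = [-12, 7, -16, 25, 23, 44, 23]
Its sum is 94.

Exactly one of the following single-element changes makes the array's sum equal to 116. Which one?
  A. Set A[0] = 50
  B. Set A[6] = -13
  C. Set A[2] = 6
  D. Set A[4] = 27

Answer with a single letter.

Option A: A[0] -12->50, delta=62, new_sum=94+(62)=156
Option B: A[6] 23->-13, delta=-36, new_sum=94+(-36)=58
Option C: A[2] -16->6, delta=22, new_sum=94+(22)=116 <-- matches target
Option D: A[4] 23->27, delta=4, new_sum=94+(4)=98

Answer: C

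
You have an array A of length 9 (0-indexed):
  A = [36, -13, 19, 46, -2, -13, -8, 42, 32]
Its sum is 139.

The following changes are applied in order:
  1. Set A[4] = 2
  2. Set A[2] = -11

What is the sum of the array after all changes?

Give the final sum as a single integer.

Initial sum: 139
Change 1: A[4] -2 -> 2, delta = 4, sum = 143
Change 2: A[2] 19 -> -11, delta = -30, sum = 113

Answer: 113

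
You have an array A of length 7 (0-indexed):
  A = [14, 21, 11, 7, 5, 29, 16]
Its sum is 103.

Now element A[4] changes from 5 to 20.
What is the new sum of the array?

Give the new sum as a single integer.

Old value at index 4: 5
New value at index 4: 20
Delta = 20 - 5 = 15
New sum = old_sum + delta = 103 + (15) = 118

Answer: 118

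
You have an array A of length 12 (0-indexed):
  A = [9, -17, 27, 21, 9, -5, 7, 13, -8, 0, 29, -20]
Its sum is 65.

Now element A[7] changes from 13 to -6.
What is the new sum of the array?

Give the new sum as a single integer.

Answer: 46

Derivation:
Old value at index 7: 13
New value at index 7: -6
Delta = -6 - 13 = -19
New sum = old_sum + delta = 65 + (-19) = 46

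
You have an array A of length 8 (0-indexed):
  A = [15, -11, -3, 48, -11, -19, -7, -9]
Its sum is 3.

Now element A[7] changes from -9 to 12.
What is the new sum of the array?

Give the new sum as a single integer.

Answer: 24

Derivation:
Old value at index 7: -9
New value at index 7: 12
Delta = 12 - -9 = 21
New sum = old_sum + delta = 3 + (21) = 24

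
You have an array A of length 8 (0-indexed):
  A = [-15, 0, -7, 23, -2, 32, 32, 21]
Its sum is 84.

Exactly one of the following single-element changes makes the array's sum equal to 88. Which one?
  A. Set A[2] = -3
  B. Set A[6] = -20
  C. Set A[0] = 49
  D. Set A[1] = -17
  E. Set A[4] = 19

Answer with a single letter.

Option A: A[2] -7->-3, delta=4, new_sum=84+(4)=88 <-- matches target
Option B: A[6] 32->-20, delta=-52, new_sum=84+(-52)=32
Option C: A[0] -15->49, delta=64, new_sum=84+(64)=148
Option D: A[1] 0->-17, delta=-17, new_sum=84+(-17)=67
Option E: A[4] -2->19, delta=21, new_sum=84+(21)=105

Answer: A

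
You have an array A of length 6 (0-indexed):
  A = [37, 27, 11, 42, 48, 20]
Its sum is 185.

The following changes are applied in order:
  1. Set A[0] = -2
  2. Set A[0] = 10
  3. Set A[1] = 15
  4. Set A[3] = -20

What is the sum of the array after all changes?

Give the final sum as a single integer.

Initial sum: 185
Change 1: A[0] 37 -> -2, delta = -39, sum = 146
Change 2: A[0] -2 -> 10, delta = 12, sum = 158
Change 3: A[1] 27 -> 15, delta = -12, sum = 146
Change 4: A[3] 42 -> -20, delta = -62, sum = 84

Answer: 84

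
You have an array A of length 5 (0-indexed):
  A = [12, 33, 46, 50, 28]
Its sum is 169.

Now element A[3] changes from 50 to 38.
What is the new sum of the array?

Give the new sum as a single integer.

Answer: 157

Derivation:
Old value at index 3: 50
New value at index 3: 38
Delta = 38 - 50 = -12
New sum = old_sum + delta = 169 + (-12) = 157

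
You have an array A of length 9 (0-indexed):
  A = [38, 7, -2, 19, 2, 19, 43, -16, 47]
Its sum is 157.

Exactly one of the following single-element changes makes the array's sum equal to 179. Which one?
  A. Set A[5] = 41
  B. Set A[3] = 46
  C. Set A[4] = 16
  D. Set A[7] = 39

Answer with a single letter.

Option A: A[5] 19->41, delta=22, new_sum=157+(22)=179 <-- matches target
Option B: A[3] 19->46, delta=27, new_sum=157+(27)=184
Option C: A[4] 2->16, delta=14, new_sum=157+(14)=171
Option D: A[7] -16->39, delta=55, new_sum=157+(55)=212

Answer: A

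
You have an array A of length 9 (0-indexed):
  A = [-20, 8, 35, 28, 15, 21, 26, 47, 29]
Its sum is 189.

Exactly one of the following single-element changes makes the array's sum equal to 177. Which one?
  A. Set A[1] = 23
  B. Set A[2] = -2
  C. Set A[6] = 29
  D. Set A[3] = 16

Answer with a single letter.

Option A: A[1] 8->23, delta=15, new_sum=189+(15)=204
Option B: A[2] 35->-2, delta=-37, new_sum=189+(-37)=152
Option C: A[6] 26->29, delta=3, new_sum=189+(3)=192
Option D: A[3] 28->16, delta=-12, new_sum=189+(-12)=177 <-- matches target

Answer: D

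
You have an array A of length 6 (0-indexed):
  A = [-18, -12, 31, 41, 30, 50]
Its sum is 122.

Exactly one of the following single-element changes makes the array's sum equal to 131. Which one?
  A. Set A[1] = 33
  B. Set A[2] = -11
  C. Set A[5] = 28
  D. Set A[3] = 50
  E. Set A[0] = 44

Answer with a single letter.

Answer: D

Derivation:
Option A: A[1] -12->33, delta=45, new_sum=122+(45)=167
Option B: A[2] 31->-11, delta=-42, new_sum=122+(-42)=80
Option C: A[5] 50->28, delta=-22, new_sum=122+(-22)=100
Option D: A[3] 41->50, delta=9, new_sum=122+(9)=131 <-- matches target
Option E: A[0] -18->44, delta=62, new_sum=122+(62)=184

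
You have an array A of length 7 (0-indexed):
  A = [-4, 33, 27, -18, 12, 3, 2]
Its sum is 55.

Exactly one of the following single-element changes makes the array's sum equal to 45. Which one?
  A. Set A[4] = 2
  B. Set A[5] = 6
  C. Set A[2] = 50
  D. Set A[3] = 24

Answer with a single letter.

Option A: A[4] 12->2, delta=-10, new_sum=55+(-10)=45 <-- matches target
Option B: A[5] 3->6, delta=3, new_sum=55+(3)=58
Option C: A[2] 27->50, delta=23, new_sum=55+(23)=78
Option D: A[3] -18->24, delta=42, new_sum=55+(42)=97

Answer: A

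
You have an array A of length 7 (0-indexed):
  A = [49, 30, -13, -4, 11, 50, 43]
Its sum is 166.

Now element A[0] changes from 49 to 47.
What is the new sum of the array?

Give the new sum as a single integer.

Answer: 164

Derivation:
Old value at index 0: 49
New value at index 0: 47
Delta = 47 - 49 = -2
New sum = old_sum + delta = 166 + (-2) = 164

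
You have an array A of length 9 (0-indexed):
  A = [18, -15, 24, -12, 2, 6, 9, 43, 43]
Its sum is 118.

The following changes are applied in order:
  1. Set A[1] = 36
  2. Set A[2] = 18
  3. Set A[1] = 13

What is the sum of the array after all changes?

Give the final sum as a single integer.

Initial sum: 118
Change 1: A[1] -15 -> 36, delta = 51, sum = 169
Change 2: A[2] 24 -> 18, delta = -6, sum = 163
Change 3: A[1] 36 -> 13, delta = -23, sum = 140

Answer: 140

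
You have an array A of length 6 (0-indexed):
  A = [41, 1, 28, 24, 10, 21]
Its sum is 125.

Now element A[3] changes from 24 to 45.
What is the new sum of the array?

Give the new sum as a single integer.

Answer: 146

Derivation:
Old value at index 3: 24
New value at index 3: 45
Delta = 45 - 24 = 21
New sum = old_sum + delta = 125 + (21) = 146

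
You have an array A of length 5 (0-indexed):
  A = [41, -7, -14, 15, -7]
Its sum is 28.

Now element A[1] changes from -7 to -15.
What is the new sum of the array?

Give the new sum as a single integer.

Old value at index 1: -7
New value at index 1: -15
Delta = -15 - -7 = -8
New sum = old_sum + delta = 28 + (-8) = 20

Answer: 20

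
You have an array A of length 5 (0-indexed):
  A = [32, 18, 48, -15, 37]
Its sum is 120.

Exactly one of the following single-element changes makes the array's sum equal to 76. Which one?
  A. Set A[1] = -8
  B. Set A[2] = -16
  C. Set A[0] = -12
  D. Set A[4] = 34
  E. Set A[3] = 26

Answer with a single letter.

Answer: C

Derivation:
Option A: A[1] 18->-8, delta=-26, new_sum=120+(-26)=94
Option B: A[2] 48->-16, delta=-64, new_sum=120+(-64)=56
Option C: A[0] 32->-12, delta=-44, new_sum=120+(-44)=76 <-- matches target
Option D: A[4] 37->34, delta=-3, new_sum=120+(-3)=117
Option E: A[3] -15->26, delta=41, new_sum=120+(41)=161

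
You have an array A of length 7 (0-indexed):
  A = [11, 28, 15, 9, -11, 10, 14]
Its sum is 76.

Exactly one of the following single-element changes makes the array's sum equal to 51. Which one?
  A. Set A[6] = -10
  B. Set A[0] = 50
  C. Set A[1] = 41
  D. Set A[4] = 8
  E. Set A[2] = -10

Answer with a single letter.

Option A: A[6] 14->-10, delta=-24, new_sum=76+(-24)=52
Option B: A[0] 11->50, delta=39, new_sum=76+(39)=115
Option C: A[1] 28->41, delta=13, new_sum=76+(13)=89
Option D: A[4] -11->8, delta=19, new_sum=76+(19)=95
Option E: A[2] 15->-10, delta=-25, new_sum=76+(-25)=51 <-- matches target

Answer: E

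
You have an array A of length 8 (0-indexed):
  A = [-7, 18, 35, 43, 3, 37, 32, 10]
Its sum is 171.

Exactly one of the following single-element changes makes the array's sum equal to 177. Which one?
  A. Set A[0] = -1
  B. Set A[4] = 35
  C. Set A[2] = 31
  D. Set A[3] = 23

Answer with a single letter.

Option A: A[0] -7->-1, delta=6, new_sum=171+(6)=177 <-- matches target
Option B: A[4] 3->35, delta=32, new_sum=171+(32)=203
Option C: A[2] 35->31, delta=-4, new_sum=171+(-4)=167
Option D: A[3] 43->23, delta=-20, new_sum=171+(-20)=151

Answer: A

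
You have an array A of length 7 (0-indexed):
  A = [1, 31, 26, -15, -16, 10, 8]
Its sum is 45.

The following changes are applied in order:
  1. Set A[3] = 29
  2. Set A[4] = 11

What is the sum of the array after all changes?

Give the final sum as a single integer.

Answer: 116

Derivation:
Initial sum: 45
Change 1: A[3] -15 -> 29, delta = 44, sum = 89
Change 2: A[4] -16 -> 11, delta = 27, sum = 116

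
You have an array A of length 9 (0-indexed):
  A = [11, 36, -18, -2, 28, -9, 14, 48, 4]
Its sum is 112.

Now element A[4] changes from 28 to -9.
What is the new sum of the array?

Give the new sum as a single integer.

Answer: 75

Derivation:
Old value at index 4: 28
New value at index 4: -9
Delta = -9 - 28 = -37
New sum = old_sum + delta = 112 + (-37) = 75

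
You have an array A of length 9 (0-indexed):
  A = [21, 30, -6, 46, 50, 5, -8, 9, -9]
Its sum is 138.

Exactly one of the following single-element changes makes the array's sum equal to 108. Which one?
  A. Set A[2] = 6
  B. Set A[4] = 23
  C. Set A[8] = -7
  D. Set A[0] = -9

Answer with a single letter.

Answer: D

Derivation:
Option A: A[2] -6->6, delta=12, new_sum=138+(12)=150
Option B: A[4] 50->23, delta=-27, new_sum=138+(-27)=111
Option C: A[8] -9->-7, delta=2, new_sum=138+(2)=140
Option D: A[0] 21->-9, delta=-30, new_sum=138+(-30)=108 <-- matches target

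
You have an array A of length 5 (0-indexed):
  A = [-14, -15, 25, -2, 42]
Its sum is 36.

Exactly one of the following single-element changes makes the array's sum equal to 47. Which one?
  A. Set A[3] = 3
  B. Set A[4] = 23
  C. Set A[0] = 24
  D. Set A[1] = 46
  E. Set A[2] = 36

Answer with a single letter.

Option A: A[3] -2->3, delta=5, new_sum=36+(5)=41
Option B: A[4] 42->23, delta=-19, new_sum=36+(-19)=17
Option C: A[0] -14->24, delta=38, new_sum=36+(38)=74
Option D: A[1] -15->46, delta=61, new_sum=36+(61)=97
Option E: A[2] 25->36, delta=11, new_sum=36+(11)=47 <-- matches target

Answer: E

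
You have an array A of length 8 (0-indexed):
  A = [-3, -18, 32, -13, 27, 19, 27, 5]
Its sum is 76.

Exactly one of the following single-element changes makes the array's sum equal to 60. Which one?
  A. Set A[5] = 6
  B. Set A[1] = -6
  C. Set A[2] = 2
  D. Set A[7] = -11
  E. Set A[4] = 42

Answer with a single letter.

Option A: A[5] 19->6, delta=-13, new_sum=76+(-13)=63
Option B: A[1] -18->-6, delta=12, new_sum=76+(12)=88
Option C: A[2] 32->2, delta=-30, new_sum=76+(-30)=46
Option D: A[7] 5->-11, delta=-16, new_sum=76+(-16)=60 <-- matches target
Option E: A[4] 27->42, delta=15, new_sum=76+(15)=91

Answer: D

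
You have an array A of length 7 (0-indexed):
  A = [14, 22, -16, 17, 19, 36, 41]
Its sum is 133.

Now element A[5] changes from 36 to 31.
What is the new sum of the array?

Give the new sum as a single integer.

Answer: 128

Derivation:
Old value at index 5: 36
New value at index 5: 31
Delta = 31 - 36 = -5
New sum = old_sum + delta = 133 + (-5) = 128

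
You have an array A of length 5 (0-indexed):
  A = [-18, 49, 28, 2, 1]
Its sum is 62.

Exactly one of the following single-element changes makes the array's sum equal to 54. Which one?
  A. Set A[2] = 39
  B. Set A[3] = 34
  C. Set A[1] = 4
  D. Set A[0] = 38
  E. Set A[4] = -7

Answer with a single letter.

Option A: A[2] 28->39, delta=11, new_sum=62+(11)=73
Option B: A[3] 2->34, delta=32, new_sum=62+(32)=94
Option C: A[1] 49->4, delta=-45, new_sum=62+(-45)=17
Option D: A[0] -18->38, delta=56, new_sum=62+(56)=118
Option E: A[4] 1->-7, delta=-8, new_sum=62+(-8)=54 <-- matches target

Answer: E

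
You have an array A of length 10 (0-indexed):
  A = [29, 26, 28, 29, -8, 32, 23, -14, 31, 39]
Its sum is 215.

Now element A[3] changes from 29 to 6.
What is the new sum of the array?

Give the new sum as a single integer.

Old value at index 3: 29
New value at index 3: 6
Delta = 6 - 29 = -23
New sum = old_sum + delta = 215 + (-23) = 192

Answer: 192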